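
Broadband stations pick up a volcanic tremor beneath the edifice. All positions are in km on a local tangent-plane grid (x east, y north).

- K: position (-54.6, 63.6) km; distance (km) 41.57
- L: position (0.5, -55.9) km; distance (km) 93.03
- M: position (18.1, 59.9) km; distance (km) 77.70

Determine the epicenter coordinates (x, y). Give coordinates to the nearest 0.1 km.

x ≈ -49.9 km, y ≈ 22.3 km

Circle about each station: (x + 54.6)² + (y − 63.6)² = 41.57²; (x − 0.5)² + (y + 55.9)² = 93.03²; (x − 18.1)² + (y − 59.9)² = 77.70².
Subtracting the K equation from the L and M equations removes the quadratic terms:
110.2 x − 239.0 y = -10827.58
145.4 x − 7.4 y = -7419.73
Solving the 2×2 system: x ≈ -49.9, y ≈ 22.3 km.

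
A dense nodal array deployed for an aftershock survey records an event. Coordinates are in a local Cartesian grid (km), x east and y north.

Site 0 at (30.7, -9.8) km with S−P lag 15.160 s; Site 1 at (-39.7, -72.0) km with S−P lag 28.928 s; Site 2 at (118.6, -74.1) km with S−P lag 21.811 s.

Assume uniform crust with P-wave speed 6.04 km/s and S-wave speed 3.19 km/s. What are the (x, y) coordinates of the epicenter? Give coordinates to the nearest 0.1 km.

Distance from S−P lag: d = Δt · v_P v_S / (v_P − v_S) = Δt · (6.04·3.19)/(6.04−3.19) ≈ 6.7606·Δt.
So d_Site 0 = 102.49, d_Site 1 = 195.57, d_Site 2 = 147.45 km.
Circle about each station: (x − 30.7)² + (y + 9.8)² = 102.49²; (x + 39.7)² + (y + 72.0)² = 195.57²; (x − 118.6)² + (y + 74.1)² = 147.45².
Subtracting the Site 0 equation from the Site 1 and Site 2 equations removes the quadratic terms:
-140.8 x − 124.4 y = -22021.86
175.8 x − 128.6 y = 7280.94
Solving the 2×2 system: x ≈ 93.5, y ≈ 71.2 km.

(93.5, 71.2)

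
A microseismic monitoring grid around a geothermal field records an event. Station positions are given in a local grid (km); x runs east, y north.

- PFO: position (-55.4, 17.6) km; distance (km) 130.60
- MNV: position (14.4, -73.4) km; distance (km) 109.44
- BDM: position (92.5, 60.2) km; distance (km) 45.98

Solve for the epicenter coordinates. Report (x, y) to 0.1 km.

Circle about each station: (x + 55.4)² + (y − 17.6)² = 130.60²; (x − 14.4)² + (y + 73.4)² = 109.44²; (x − 92.5)² + (y − 60.2)² = 45.98².
Subtracting pairs of circle equations eliminates x²+y² and gives linear equations (the radical axes):
139.6 x − 182.0 y = 7295.25
295.8 x + 85.2 y = 23743.57
Solving the 2×2 system: x ≈ 75.2, y ≈ 17.6 km.

75.2 km east, 17.6 km north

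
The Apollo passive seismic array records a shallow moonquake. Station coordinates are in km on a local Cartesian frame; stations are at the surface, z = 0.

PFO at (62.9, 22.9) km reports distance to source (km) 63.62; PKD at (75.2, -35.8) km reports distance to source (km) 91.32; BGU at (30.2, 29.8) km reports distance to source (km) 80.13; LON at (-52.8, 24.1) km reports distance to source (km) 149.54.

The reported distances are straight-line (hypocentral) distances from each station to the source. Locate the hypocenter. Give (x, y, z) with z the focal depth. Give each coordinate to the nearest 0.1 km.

(84.3, 33.3, 59.0)

Each station gives a sphere (x−x_i)² + (y−y_i)² + z² = d_i² (stations at z=0).
Subtracting the PFO sphere from PKD and BGU: z² cancels, leaving linear equations in x and y:
24.6 x − 117.4 y = -1835.98
-65.4 x + 13.8 y = -5054.05
Solving: x ≈ 84.307, y ≈ 33.304 km (keep extra digits for the depth step; rounded: 84.3, 33.3).
Then from the PFO sphere: z² = 63.62² − (x − 62.9)² − (y − 22.9)² with x = 84.307, y = 33.304, so z ≈ 59.000 ≈ 59.0 km.
Check against LON (with the unrounded solution): distance 149.55 ≈ 149.54 km. ✓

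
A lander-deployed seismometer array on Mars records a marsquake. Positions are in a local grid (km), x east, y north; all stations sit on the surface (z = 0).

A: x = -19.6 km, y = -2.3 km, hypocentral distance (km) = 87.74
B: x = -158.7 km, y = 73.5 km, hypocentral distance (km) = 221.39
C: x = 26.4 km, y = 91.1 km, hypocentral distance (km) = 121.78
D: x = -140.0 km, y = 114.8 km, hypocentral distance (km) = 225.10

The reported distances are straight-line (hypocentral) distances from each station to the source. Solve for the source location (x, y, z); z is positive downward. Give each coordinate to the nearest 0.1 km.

x ≈ 34.9 km, y ≈ -9.3 km, depth ≈ 68.4 km

Each station gives a sphere (x−x_i)² + (y−y_i)² + z² = d_i² (stations at z=0).
Subtracting the A sphere from B and C: z² cancels, leaving linear equations in x and y:
-278.2 x + 151.6 y = -11116.73
92.0 x + 186.8 y = 1474.66
Solving: x ≈ 34.896, y ≈ -9.292 km (keep extra digits for the depth step; rounded: 34.9, -9.3).
Then from the A sphere: z² = 87.74² − (x + 19.6)² − (y + 2.3)² with x = 34.896, y = -9.292, so z ≈ 68.408 ≈ 68.4 km.
Check against D (with the unrounded solution): distance 225.09 ≈ 225.10 km. ✓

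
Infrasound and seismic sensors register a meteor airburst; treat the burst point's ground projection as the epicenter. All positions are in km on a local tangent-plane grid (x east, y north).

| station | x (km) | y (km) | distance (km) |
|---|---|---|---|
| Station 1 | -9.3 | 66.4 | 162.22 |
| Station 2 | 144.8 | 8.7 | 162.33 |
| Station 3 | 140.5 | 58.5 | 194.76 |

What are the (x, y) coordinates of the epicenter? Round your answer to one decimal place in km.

Circle about each station: (x + 9.3)² + (y − 66.4)² = 162.22²; (x − 144.8)² + (y − 8.7)² = 162.33²; (x − 140.5)² + (y − 58.5)² = 194.76².
Subtracting pairs of circle equations eliminates x²+y² and gives linear equations (the radical axes):
308.2 x − 115.4 y = 16511.58
299.6 x − 15.8 y = 7050.92
Solving the 2×2 system: x ≈ 18.6, y ≈ -93.4 km.
Check against Station 1 (with the unrounded x, y): √((x + 9.3)²+(y − 66.4)²) = 162.20 ≈ 162.22 km. ✓

(18.6, -93.4)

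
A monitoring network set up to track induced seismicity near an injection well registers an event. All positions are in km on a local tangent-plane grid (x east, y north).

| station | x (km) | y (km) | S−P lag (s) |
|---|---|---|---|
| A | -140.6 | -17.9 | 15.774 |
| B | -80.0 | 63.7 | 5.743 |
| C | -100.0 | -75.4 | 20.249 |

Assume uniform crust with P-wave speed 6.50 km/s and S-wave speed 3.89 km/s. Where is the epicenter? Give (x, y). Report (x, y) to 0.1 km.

-72.3 km east, 118.8 km north

Distance from S−P lag: d = Δt · v_P v_S / (v_P − v_S) = Δt · (6.50·3.89)/(6.50−3.89) ≈ 9.6877·Δt.
So d_A = 152.81, d_B = 55.64, d_C = 196.17 km.
Circle about each station: (x + 140.6)² + (y + 17.9)² = 152.81²; (x + 80.0)² + (y − 63.7)² = 55.64²; (x + 100.0)² + (y + 75.4)² = 196.17².
Subtracting the A equation from the B and C equations removes the quadratic terms:
121.2 x + 163.2 y = 10624.01
81.2 x − 115.0 y = -19535.38
Solving the 2×2 system: x ≈ -72.3, y ≈ 118.8 km.
Check against A (with the unrounded x, y): √((x + 140.6)²+(y + 17.9)²) = 152.81 ≈ 152.81 km. ✓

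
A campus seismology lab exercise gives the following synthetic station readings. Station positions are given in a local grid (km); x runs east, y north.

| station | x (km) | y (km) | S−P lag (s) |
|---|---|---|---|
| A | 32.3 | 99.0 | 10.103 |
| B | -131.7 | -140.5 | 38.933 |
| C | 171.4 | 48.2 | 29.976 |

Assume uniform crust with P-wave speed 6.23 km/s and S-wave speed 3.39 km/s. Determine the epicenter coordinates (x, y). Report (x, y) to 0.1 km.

x ≈ -35.0 km, y ≈ 132.4 km

Distance from S−P lag: d = Δt · v_P v_S / (v_P − v_S) = Δt · (6.23·3.39)/(6.23−3.39) ≈ 7.4365·Δt.
So d_A = 75.13, d_B = 289.53, d_C = 222.92 km.
Circle about each station: (x − 32.3)² + (y − 99.0)² = 75.13²; (x + 131.7)² + (y + 140.5)² = 289.53²; (x − 171.4)² + (y − 48.2)² = 222.92².
Subtracting the A equation from the B and C equations removes the quadratic terms:
-328.0 x − 479.0 y = -51942.25
278.2 x − 101.6 y = -23191.90
Solving the 2×2 system: x ≈ -35.0, y ≈ 132.4 km.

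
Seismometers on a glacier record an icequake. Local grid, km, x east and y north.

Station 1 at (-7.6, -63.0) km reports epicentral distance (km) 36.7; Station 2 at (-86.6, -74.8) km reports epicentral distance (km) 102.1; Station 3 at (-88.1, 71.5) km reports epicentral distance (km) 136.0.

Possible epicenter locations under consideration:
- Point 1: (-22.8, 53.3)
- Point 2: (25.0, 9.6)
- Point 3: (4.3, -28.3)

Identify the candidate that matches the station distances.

Point 3

For each candidate, compare |candidate − station| to the reported distance:
Point 1: residuals Station 1 80.6, Station 2 41.0, Station 3 68.2 → max 80.6 km
Point 2: residuals Station 1 42.9, Station 2 37.8, Station 3 7.1 → max 42.9 km
Point 3: residuals Station 1 0.0, Station 2 0.0, Station 3 0.0 → max 0.0 km
Only Point 3 has all residuals ≈ 0.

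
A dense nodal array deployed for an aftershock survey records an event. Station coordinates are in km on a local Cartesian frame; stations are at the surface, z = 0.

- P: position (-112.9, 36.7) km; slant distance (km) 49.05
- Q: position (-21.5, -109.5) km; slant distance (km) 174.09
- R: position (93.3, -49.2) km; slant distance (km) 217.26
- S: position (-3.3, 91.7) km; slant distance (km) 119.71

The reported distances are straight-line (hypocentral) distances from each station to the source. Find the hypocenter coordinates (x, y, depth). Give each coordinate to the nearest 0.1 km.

(-99.7, 38.7, 47.2)

Each station gives a sphere (x−x_i)² + (y−y_i)² + z² = d_i² (stations at z=0).
Subtracting the P sphere from Q and R: z² cancels, leaving linear equations in x and y:
182.8 x − 292.4 y = -29542.23
412.4 x − 171.8 y = -47763.78
Solving: x ≈ -99.694, y ≈ 38.708 km (keep extra digits for the depth step; rounded: -99.7, 38.7).
Then from the P sphere: z² = 49.05² − (x + 112.9)² − (y − 36.7)² with x = -99.694, y = 38.708, so z ≈ 47.196 ≈ 47.2 km.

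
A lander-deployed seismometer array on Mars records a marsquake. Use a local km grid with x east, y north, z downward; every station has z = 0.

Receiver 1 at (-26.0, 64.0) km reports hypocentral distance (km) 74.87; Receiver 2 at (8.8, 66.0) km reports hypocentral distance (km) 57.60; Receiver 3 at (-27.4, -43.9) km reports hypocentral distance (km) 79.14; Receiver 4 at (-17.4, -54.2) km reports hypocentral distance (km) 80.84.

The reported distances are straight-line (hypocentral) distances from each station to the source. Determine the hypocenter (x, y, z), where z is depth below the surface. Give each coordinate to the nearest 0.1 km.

Each station gives a sphere (x−x_i)² + (y−y_i)² + z² = d_i² (stations at z=0).
Subtracting the Receiver 1 sphere from Receiver 2 and Receiver 3: z² cancels, leaving linear equations in x and y:
69.6 x + 4.0 y = 1949.20
-2.8 x − 215.8 y = -2751.65
Solving: x ≈ 27.293, y ≈ 12.397 km (keep extra digits for the depth step; rounded: 27.3, 12.4).
Then from the Receiver 1 sphere: z² = 74.87² − (x + 26.0)² − (y − 64.0)² with x = 27.293, y = 12.397, so z ≈ 10.124 ≈ 10.1 km.

(27.3, 12.4, 10.1)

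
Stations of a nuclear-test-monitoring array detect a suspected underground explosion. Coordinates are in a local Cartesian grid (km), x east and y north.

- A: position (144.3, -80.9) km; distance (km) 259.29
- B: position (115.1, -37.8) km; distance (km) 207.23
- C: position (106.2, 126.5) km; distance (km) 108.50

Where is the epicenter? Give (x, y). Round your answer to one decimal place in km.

(-2.1, 133.1)

Circle about each station: (x − 144.3)² + (y + 80.9)² = 259.29²; (x − 115.1)² + (y + 37.8)² = 207.23²; (x − 106.2)² + (y − 126.5)² = 108.50².
Subtracting pairs of circle equations eliminates x²+y² and gives linear equations (the radical axes):
-58.4 x + 86.2 y = 11596.58
-76.2 x + 414.8 y = 55372.44
Solving the 2×2 system: x ≈ -2.1, y ≈ 133.1 km.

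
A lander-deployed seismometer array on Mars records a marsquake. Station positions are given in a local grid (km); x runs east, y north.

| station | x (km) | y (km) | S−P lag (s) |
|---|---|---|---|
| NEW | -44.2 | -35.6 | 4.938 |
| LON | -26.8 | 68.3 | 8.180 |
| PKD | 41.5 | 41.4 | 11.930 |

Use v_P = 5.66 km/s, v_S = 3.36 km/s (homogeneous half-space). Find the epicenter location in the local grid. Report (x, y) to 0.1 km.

(-50.1, 4.8)

Distance from S−P lag: d = Δt · v_P v_S / (v_P − v_S) = Δt · (5.66·3.36)/(5.66−3.36) ≈ 8.2685·Δt.
So d_NEW = 40.83, d_LON = 67.64, d_PKD = 98.64 km.
Circle about each station: (x + 44.2)² + (y + 35.6)² = 40.83²; (x + 26.8)² + (y − 68.3)² = 67.64²; (x − 41.5)² + (y − 41.4)² = 98.64².
Subtracting the NEW equation from the LON and PKD equations removes the quadratic terms:
34.8 x + 207.8 y = -745.95
171.4 x + 154.0 y = -7847.55
Solving the 2×2 system: x ≈ -50.1, y ≈ 4.8 km.
Check against NEW (with the unrounded x, y): √((x + 44.2)²+(y + 35.6)²) = 40.83 ≈ 40.83 km. ✓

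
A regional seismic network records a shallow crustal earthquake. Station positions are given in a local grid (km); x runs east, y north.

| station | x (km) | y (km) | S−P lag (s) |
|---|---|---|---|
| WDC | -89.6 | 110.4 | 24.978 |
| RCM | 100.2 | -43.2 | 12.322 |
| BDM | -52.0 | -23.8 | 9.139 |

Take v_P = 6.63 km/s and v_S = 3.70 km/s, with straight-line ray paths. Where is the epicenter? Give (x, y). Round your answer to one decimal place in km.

Distance from S−P lag: d = Δt · v_P v_S / (v_P − v_S) = Δt · (6.63·3.70)/(6.63−3.70) ≈ 8.3724·Δt.
So d_WDC = 209.12, d_RCM = 103.16, d_BDM = 76.51 km.
Circle about each station: (x + 89.6)² + (y − 110.4)² = 209.12²; (x − 100.2)² + (y + 43.2)² = 103.16²; (x + 52.0)² + (y + 23.8)² = 76.51².
Subtracting pairs of circle equations eliminates x²+y² and gives linear equations (the radical axes):
379.6 x − 307.2 y = 24779.15
75.2 x − 268.4 y = 20931.51
Solving the 2×2 system: x ≈ 2.8, y ≈ -77.2 km.
Check against WDC (with the unrounded x, y): √((x + 89.6)²+(y − 110.4)²) = 209.12 ≈ 209.12 km. ✓

x ≈ 2.8 km, y ≈ -77.2 km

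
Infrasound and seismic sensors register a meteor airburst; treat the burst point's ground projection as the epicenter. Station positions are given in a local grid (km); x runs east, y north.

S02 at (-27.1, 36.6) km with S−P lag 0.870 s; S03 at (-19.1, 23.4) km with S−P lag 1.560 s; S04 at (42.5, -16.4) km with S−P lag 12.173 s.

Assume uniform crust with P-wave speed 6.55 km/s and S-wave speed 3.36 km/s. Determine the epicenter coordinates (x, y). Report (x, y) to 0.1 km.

Distance from S−P lag: d = Δt · v_P v_S / (v_P − v_S) = Δt · (6.55·3.36)/(6.55−3.36) ≈ 6.8991·Δt.
So d_S02 = 6.00, d_S03 = 10.76, d_S04 = 83.98 km.
Circle about each station: (x + 27.1)² + (y − 36.6)² = 6.00²; (x + 19.1)² + (y − 23.4)² = 10.76²; (x − 42.5)² + (y + 16.4)² = 83.98².
Subtracting pairs of circle equations eliminates x²+y² and gives linear equations (the radical axes):
16.0 x − 26.4 y = -1241.38
139.2 x − 106.0 y = -7015.40
Solving the 2×2 system: x ≈ -27.1, y ≈ 30.6 km.

(-27.1, 30.6)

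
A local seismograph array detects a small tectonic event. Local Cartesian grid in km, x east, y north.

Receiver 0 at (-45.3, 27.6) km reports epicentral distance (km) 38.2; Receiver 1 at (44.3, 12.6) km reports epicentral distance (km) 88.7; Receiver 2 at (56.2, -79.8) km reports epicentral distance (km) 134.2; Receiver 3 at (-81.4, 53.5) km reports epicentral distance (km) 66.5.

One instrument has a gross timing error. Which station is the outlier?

Receiver 1

Solve using three stations at a time. Using Receiver 0, Receiver 2, Receiver 3 (subtract circle equations pairwise → linear system) gives (x, y) ≈ (-57.6, -8.6).
Distances from that point to each station vs reported:
  Receiver 0: calculated 38.3 vs reported 38.2 → residual 0.1 km
  Receiver 1: calculated 104.1 vs reported 88.7 → residual 15.4 km
  Receiver 2: calculated 134.2 vs reported 134.2 → residual 0.0 km
  Receiver 3: calculated 66.5 vs reported 66.5 → residual 0.0 km
Receiver 0, Receiver 2, Receiver 3 are mutually consistent (residuals ≈ 0); Receiver 1 is off by 15.4 km.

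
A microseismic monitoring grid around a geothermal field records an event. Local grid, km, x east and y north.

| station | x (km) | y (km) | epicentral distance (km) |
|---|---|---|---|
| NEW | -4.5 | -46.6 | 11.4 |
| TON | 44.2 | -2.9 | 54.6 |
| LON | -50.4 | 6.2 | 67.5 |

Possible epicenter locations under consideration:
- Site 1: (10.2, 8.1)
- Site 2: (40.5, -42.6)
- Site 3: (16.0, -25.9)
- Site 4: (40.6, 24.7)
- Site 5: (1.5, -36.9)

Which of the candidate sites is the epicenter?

Site 5

For each candidate, compare |candidate − station| to the reported distance:
Site 1: residuals NEW 45.2, TON 18.9, LON 6.9 → max 45.2 km
Site 2: residuals NEW 33.8, TON 14.7, LON 35.7 → max 35.7 km
Site 3: residuals NEW 17.7, TON 18.2, LON 6.3 → max 18.2 km
Site 4: residuals NEW 73.0, TON 26.8, LON 25.4 → max 73.0 km
Site 5: residuals NEW 0.0, TON 0.0, LON 0.0 → max 0.0 km
Only Site 5 has all residuals ≈ 0.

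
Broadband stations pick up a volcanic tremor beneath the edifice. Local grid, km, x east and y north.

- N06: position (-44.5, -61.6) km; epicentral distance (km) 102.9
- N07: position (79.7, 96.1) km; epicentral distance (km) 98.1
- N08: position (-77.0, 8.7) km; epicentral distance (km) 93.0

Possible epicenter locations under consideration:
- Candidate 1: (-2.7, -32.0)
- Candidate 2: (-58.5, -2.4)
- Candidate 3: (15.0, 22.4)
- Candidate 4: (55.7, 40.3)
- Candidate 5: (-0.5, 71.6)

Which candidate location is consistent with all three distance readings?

For each candidate, compare |candidate − station| to the reported distance:
Candidate 1: residuals N06 51.7, N07 54.2, N08 8.3 → max 54.2 km
Candidate 2: residuals N06 42.1, N07 71.6, N08 71.4 → max 71.6 km
Candidate 3: residuals N06 0.0, N07 0.0, N08 0.0 → max 0.0 km
Candidate 4: residuals N06 40.0, N07 37.4, N08 43.4 → max 43.4 km
Candidate 5: residuals N06 37.4, N07 14.2, N08 6.0 → max 37.4 km
Only Candidate 3 has all residuals ≈ 0.

Candidate 3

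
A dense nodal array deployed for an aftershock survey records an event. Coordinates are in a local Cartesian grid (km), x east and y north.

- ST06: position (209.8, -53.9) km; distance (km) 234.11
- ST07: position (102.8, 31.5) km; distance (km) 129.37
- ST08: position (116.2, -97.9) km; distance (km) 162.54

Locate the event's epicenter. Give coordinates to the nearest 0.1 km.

-20.0 km east, -9.2 km north

Circle about each station: (x − 209.8)² + (y + 53.9)² = 234.11²; (x − 102.8)² + (y − 31.5)² = 129.37²; (x − 116.2)² + (y + 97.9)² = 162.54².
Subtracting the ST06 equation from the ST07 and ST08 equations removes the quadratic terms:
-214.0 x + 170.8 y = 2709.74
-187.2 x − 88.0 y = 4553.84
Solving the 2×2 system: x ≈ -20.0, y ≈ -9.2 km.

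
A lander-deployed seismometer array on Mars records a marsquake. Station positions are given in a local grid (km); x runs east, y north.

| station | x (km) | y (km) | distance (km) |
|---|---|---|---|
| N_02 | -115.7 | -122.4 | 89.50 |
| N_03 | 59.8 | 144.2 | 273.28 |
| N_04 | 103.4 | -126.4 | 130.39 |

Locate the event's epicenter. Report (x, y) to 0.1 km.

Circle about each station: (x + 115.7)² + (y + 122.4)² = 89.50²; (x − 59.8)² + (y − 144.2)² = 273.28²; (x − 103.4)² + (y + 126.4)² = 130.39².
Subtracting pairs of circle equations eliminates x²+y² and gives linear equations (the radical axes):
351.0 x + 533.2 y = -70670.28
438.2 x − 8.0 y = -10691.03
Solving the 2×2 system: x ≈ -26.5, y ≈ -115.1 km.

(-26.5, -115.1)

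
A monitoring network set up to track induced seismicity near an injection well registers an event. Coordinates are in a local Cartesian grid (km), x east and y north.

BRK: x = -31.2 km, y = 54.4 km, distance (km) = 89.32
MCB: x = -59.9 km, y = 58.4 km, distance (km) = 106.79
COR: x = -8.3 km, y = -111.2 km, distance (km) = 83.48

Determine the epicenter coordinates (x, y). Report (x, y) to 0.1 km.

(2.3, -28.4)

Circle about each station: (x + 31.2)² + (y − 54.4)² = 89.32²; (x + 59.9)² + (y − 58.4)² = 106.79²; (x + 8.3)² + (y + 111.2)² = 83.48².
Subtracting the BRK equation from the MCB and COR equations removes the quadratic terms:
-57.4 x + 8.0 y = -360.27
45.8 x − 331.2 y = 9510.68
Solving the 2×2 system: x ≈ 2.3, y ≈ -28.4 km.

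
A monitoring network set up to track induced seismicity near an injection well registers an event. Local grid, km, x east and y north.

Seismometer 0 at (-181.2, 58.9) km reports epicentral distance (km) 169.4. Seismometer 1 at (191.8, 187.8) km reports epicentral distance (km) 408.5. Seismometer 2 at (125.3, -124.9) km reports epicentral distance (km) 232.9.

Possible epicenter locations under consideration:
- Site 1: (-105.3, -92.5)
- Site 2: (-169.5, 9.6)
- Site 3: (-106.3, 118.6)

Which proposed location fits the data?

For each candidate, compare |candidate − station| to the reported distance:
Site 1: residuals Seismometer 0 0.0, Seismometer 1 0.0, Seismometer 2 0.0 → max 0.0 km
Site 2: residuals Seismometer 0 118.7, Seismometer 1 5.6, Seismometer 2 91.1 → max 118.7 km
Site 3: residuals Seismometer 0 73.6, Seismometer 1 102.5, Seismometer 2 103.2 → max 103.2 km
Only Site 1 has all residuals ≈ 0.

Site 1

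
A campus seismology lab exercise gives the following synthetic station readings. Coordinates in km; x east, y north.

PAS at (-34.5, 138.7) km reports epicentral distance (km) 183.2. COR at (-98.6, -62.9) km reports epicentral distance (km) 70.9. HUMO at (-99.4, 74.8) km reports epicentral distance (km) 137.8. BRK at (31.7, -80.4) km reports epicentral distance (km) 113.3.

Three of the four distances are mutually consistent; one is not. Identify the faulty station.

Solve using three stations at a time. Using PAS, COR, HUMO (subtract circle equations pairwise → linear system) gives (x, y) ≈ (-30.5, -44.3).
Distances from that point to each station vs reported:
  PAS: calculated 183.1 vs reported 183.2 → residual 0.1 km
  COR: calculated 70.6 vs reported 70.9 → residual 0.3 km
  HUMO: calculated 137.7 vs reported 137.8 → residual 0.1 km
  BRK: calculated 71.9 vs reported 113.3 → residual 41.4 km
PAS, COR, HUMO are mutually consistent (residuals ≈ 0); BRK is off by 41.4 km.

BRK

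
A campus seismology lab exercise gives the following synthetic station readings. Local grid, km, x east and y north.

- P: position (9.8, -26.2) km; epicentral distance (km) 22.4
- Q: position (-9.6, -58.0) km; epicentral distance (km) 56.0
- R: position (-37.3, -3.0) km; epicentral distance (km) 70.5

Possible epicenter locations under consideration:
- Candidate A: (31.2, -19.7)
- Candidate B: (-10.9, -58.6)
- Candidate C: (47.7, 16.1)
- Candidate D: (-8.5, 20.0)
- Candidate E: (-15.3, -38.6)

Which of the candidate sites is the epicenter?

For each candidate, compare |candidate − station| to the reported distance:
Candidate A: residuals P 0.0, Q 0.0, R 0.0 → max 0.0 km
Candidate B: residuals P 16.0, Q 54.6, R 9.0 → max 54.6 km
Candidate C: residuals P 34.4, Q 37.7, R 16.6 → max 37.7 km
Candidate D: residuals P 27.3, Q 22.0, R 33.6 → max 33.6 km
Candidate E: residuals P 5.6, Q 35.8, R 28.7 → max 35.8 km
Only Candidate A has all residuals ≈ 0.

Candidate A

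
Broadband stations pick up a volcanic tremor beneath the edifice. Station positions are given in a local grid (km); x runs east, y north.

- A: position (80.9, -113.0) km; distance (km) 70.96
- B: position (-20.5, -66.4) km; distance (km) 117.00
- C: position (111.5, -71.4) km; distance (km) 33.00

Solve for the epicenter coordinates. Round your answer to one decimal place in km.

Circle about each station: (x − 80.9)² + (y + 113.0)² = 70.96²; (x + 20.5)² + (y + 66.4)² = 117.00²; (x − 111.5)² + (y + 71.4)² = 33.00².
Subtracting the A equation from the B and C equations removes the quadratic terms:
-202.8 x + 93.2 y = -23138.28
61.2 x + 83.2 y = 2162.72
Solving the 2×2 system: x ≈ 94.2, y ≈ -43.3 km.

x ≈ 94.2 km, y ≈ -43.3 km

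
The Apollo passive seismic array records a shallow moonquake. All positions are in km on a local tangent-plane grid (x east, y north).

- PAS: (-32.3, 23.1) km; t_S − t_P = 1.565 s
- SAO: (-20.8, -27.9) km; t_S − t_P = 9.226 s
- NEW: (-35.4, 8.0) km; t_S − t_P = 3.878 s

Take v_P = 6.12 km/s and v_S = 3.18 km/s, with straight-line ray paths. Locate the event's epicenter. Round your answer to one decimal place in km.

Distance from S−P lag: d = Δt · v_P v_S / (v_P − v_S) = Δt · (6.12·3.18)/(6.12−3.18) ≈ 6.6196·Δt.
So d_PAS = 10.36, d_SAO = 61.07, d_NEW = 25.67 km.
Circle about each station: (x + 32.3)² + (y − 23.1)² = 10.36²; (x + 20.8)² + (y + 27.9)² = 61.07²; (x + 35.4)² + (y − 8.0)² = 25.67².
Subtracting the PAS equation from the SAO and NEW equations removes the quadratic terms:
23.0 x − 102.0 y = -3988.07
-6.2 x − 30.2 y = -811.36
Solving the 2×2 system: x ≈ -28.4, y ≈ 32.7 km.
Check against PAS (with the unrounded x, y): √((x + 32.3)²+(y − 23.1)²) = 10.36 ≈ 10.36 km. ✓

-28.4 km east, 32.7 km north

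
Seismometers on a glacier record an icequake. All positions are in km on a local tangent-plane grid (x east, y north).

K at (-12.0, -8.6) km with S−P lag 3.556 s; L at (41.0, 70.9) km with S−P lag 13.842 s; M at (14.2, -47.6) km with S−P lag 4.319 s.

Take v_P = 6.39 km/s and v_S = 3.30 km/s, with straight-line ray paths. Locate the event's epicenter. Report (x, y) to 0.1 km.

Distance from S−P lag: d = Δt · v_P v_S / (v_P − v_S) = Δt · (6.39·3.30)/(6.39−3.30) ≈ 6.8243·Δt.
So d_K = 24.27, d_L = 94.46, d_M = 29.47 km.
Circle about each station: (x + 12.0)² + (y + 8.6)² = 24.27²; (x − 41.0)² + (y − 70.9)² = 94.46²; (x − 14.2)² + (y + 47.6)² = 29.47².
Subtracting the K equation from the L and M equations removes the quadratic terms:
106.0 x + 159.0 y = -1843.81
52.4 x − 78.0 y = 1969.99
Solving the 2×2 system: x ≈ 10.2, y ≈ -18.4 km.

(10.2, -18.4)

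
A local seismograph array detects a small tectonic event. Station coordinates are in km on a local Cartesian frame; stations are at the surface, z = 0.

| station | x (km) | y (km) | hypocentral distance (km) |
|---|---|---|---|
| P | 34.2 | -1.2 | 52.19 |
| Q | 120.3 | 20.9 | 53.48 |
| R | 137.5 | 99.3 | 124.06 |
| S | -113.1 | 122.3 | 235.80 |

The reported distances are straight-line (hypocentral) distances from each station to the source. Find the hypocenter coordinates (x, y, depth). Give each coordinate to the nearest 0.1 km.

(81.4, -9.4, 20.7)

Each station gives a sphere (x−x_i)² + (y−y_i)² + z² = d_i² (stations at z=0).
Subtracting the P sphere from Q and R: z² cancels, leaving linear equations in x and y:
172.2 x + 44.2 y = 13601.51
206.6 x + 201.0 y = 14928.57
Solving: x ≈ 81.398, y ≈ -9.394 km (keep extra digits for the depth step; rounded: 81.4, -9.4).
Then from the P sphere: z² = 52.19² − (x − 34.2)² − (y + 1.2)² with x = 81.398, y = -9.394, so z ≈ 20.712 ≈ 20.7 km.
Check against S (with the unrounded solution): distance 235.80 ≈ 235.80 km. ✓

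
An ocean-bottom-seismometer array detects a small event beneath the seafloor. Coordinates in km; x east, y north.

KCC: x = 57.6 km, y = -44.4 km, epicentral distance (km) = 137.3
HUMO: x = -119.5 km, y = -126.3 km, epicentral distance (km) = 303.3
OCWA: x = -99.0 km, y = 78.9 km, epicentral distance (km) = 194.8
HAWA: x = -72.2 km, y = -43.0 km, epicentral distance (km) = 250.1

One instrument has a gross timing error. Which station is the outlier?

Solve using three stations at a time. Using KCC, HUMO, OCWA (subtract circle equations pairwise → linear system) gives (x, y) ≈ (95.6, 87.5).
Distances from that point to each station vs reported:
  KCC: calculated 137.3 vs reported 137.3 → residual 0.0 km
  HUMO: calculated 303.3 vs reported 303.3 → residual 0.0 km
  OCWA: calculated 194.8 vs reported 194.8 → residual 0.0 km
  HAWA: calculated 212.6 vs reported 250.1 → residual 37.5 km
KCC, HUMO, OCWA are mutually consistent (residuals ≈ 0); HAWA is off by 37.5 km.

HAWA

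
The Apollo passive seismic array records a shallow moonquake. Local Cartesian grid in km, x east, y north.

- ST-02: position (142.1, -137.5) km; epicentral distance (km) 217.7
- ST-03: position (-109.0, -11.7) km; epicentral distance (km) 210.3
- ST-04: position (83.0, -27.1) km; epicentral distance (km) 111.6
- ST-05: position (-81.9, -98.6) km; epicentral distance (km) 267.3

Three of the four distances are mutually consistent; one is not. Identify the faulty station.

Solve using three stations at a time. Using ST-02, ST-04, ST-05 (subtract circle equations pairwise → linear system) gives (x, y) ≈ (118.0, 78.8).
Distances from that point to each station vs reported:
  ST-02: calculated 217.7 vs reported 217.7 → residual 0.0 km
  ST-03: calculated 244.4 vs reported 210.3 → residual 34.1 km
  ST-04: calculated 111.6 vs reported 111.6 → residual 0.0 km
  ST-05: calculated 267.3 vs reported 267.3 → residual 0.0 km
ST-02, ST-04, ST-05 are mutually consistent (residuals ≈ 0); ST-03 is off by 34.1 km.

ST-03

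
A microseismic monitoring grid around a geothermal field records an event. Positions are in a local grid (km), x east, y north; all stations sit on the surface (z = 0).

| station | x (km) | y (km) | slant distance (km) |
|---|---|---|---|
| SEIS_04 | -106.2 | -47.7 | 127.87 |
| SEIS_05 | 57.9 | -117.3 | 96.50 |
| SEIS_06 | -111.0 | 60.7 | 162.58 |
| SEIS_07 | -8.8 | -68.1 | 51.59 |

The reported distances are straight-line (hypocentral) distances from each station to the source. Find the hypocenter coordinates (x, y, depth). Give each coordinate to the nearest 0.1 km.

Each station gives a sphere (x−x_i)² + (y−y_i)² + z² = d_i² (stations at z=0).
Subtracting the SEIS_04 sphere from SEIS_05 and SEIS_06: z² cancels, leaving linear equations in x and y:
328.2 x − 139.2 y = 10596.46
-9.6 x + 216.8 y = -7629.76
Solving: x ≈ 17.693, y ≈ -34.409 km (keep extra digits for the depth step; rounded: 17.7, -34.4).
Then from the SEIS_04 sphere: z² = 127.87² − (x + 106.2)² − (y + 47.7)² with x = 17.693, y = -34.409, so z ≈ 28.716 ≈ 28.7 km.

x ≈ 17.7 km, y ≈ -34.4 km, depth ≈ 28.7 km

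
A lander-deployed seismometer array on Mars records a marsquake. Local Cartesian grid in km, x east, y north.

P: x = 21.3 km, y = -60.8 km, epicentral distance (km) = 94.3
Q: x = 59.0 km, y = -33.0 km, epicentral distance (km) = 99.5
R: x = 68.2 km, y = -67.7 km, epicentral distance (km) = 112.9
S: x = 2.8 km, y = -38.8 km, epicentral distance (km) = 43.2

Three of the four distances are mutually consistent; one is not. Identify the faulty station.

P

Solve using three stations at a time. Using Q, R, S (subtract circle equations pairwise → linear system) gives (x, y) ≈ (-40.5, -36.9).
Distances from that point to each station vs reported:
  P: calculated 66.2 vs reported 94.3 → residual 28.1 km
  Q: calculated 99.5 vs reported 99.5 → residual 0.0 km
  R: calculated 112.9 vs reported 112.9 → residual 0.0 km
  S: calculated 43.3 vs reported 43.2 → residual 0.1 km
Q, R, S are mutually consistent (residuals ≈ 0); P is off by 28.1 km.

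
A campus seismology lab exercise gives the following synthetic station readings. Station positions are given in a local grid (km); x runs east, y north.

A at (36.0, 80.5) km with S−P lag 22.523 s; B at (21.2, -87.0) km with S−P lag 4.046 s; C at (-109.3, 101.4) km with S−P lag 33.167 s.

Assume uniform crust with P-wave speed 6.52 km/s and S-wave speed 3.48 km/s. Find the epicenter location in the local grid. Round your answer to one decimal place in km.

51.4 km east, -86.9 km north

Distance from S−P lag: d = Δt · v_P v_S / (v_P − v_S) = Δt · (6.52·3.48)/(6.52−3.48) ≈ 7.4637·Δt.
So d_A = 168.10, d_B = 30.20, d_C = 247.55 km.
Circle about each station: (x − 36.0)² + (y − 80.5)² = 168.10²; (x − 21.2)² + (y + 87.0)² = 30.20²; (x + 109.3)² + (y − 101.4)² = 247.55².
Subtracting the A equation from the B and C equations removes the quadratic terms:
-29.6 x − 335.0 y = 27587.76
-290.6 x + 41.8 y = -18571.19
Solving the 2×2 system: x ≈ 51.4, y ≈ -86.9 km.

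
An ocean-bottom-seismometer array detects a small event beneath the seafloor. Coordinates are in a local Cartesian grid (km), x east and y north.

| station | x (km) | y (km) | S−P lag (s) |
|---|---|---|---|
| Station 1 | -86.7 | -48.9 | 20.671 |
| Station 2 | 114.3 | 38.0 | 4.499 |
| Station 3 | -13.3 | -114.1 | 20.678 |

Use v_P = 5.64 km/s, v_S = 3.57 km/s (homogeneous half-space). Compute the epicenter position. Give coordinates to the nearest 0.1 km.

Distance from S−P lag: d = Δt · v_P v_S / (v_P − v_S) = Δt · (5.64·3.57)/(5.64−3.57) ≈ 9.7270·Δt.
So d_Station 1 = 201.07, d_Station 2 = 43.76, d_Station 3 = 201.13 km.
Circle about each station: (x + 86.7)² + (y + 48.9)² = 201.07²; (x − 114.3)² + (y − 38.0)² = 43.76²; (x + 13.3)² + (y + 114.1)² = 201.13².
Subtracting the Station 1 equation from the Station 2 and Station 3 equations removes the quadratic terms:
402.0 x + 173.8 y = 43114.60
146.8 x − 130.4 y = 3263.47
Solving the 2×2 system: x ≈ 79.4, y ≈ 64.4 km.

(79.4, 64.4)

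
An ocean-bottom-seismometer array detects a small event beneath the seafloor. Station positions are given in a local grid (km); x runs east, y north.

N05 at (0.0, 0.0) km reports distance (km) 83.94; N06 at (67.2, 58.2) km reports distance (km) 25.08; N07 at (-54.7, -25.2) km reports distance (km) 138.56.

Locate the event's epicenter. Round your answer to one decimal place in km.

Circle about each station: x² + y² = 83.94²; (x − 67.2)² + (y − 58.2)² = 25.08²; (x + 54.7)² + (y + 25.2)² = 138.56².
Subtracting the N05 equation from the N06 and N07 equations removes the quadratic terms:
134.4 x + 116.4 y = 14320.00
-109.4 x − 50.4 y = -8525.82
Solving the 2×2 system: x ≈ 45.4, y ≈ 70.6 km.
Check against N05 (with the unrounded x, y): √(x²+y²) = 83.94 ≈ 83.94 km. ✓

45.4 km east, 70.6 km north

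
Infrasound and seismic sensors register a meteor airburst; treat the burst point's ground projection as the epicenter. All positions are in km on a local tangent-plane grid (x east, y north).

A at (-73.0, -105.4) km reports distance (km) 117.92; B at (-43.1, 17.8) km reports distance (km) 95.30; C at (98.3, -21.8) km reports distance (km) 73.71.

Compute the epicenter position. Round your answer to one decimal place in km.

28.4 km east, -45.2 km north

Circle about each station: (x + 73.0)² + (y + 105.4)² = 117.92²; (x + 43.1)² + (y − 17.8)² = 95.30²; (x − 98.3)² + (y + 21.8)² = 73.71².
Subtracting pairs of circle equations eliminates x²+y² and gives linear equations (the radical axes):
59.8 x + 246.4 y = -9440.67
342.6 x + 167.2 y = 2171.93
Solving the 2×2 system: x ≈ 28.4, y ≈ -45.2 km.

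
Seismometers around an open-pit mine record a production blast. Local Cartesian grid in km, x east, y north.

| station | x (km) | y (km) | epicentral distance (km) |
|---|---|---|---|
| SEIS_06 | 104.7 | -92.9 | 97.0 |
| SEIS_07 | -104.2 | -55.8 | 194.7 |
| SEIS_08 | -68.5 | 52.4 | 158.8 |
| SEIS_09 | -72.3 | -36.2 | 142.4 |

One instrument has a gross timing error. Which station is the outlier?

Solve using three stations at a time. Using SEIS_06, SEIS_07, SEIS_08 (subtract circle equations pairwise → linear system) gives (x, y) ≈ (81.9, 1.4).
Distances from that point to each station vs reported:
  SEIS_06: calculated 97.0 vs reported 97.0 → residual 0.0 km
  SEIS_07: calculated 194.7 vs reported 194.7 → residual 0.0 km
  SEIS_08: calculated 158.8 vs reported 158.8 → residual 0.0 km
  SEIS_09: calculated 158.7 vs reported 142.4 → residual 16.3 km
SEIS_06, SEIS_07, SEIS_08 are mutually consistent (residuals ≈ 0); SEIS_09 is off by 16.3 km.

SEIS_09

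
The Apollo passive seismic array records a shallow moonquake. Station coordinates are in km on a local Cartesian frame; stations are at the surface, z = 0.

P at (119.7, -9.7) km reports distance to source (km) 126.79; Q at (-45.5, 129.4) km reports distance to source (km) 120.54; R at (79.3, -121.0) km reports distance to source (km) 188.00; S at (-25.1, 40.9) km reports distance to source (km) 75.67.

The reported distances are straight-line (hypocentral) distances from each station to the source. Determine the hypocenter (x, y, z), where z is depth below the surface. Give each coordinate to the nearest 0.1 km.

x ≈ 23.2 km, y ≈ 48.9 km, depth ≈ 57.7 km

Each station gives a sphere (x−x_i)² + (y−y_i)² + z² = d_i² (stations at z=0).
Subtracting the P sphere from Q and R: z² cancels, leaving linear equations in x and y:
-330.4 x + 278.2 y = 5938.24
-80.8 x − 222.6 y = -12760.99
Solving: x ≈ 23.205, y ≈ 48.904 km (keep extra digits for the depth step; rounded: 23.2, 48.9).
Then from the P sphere: z² = 126.79² − (x − 119.7)² − (y + 9.7)² with x = 23.205, y = 48.904, so z ≈ 57.706 ≈ 57.7 km.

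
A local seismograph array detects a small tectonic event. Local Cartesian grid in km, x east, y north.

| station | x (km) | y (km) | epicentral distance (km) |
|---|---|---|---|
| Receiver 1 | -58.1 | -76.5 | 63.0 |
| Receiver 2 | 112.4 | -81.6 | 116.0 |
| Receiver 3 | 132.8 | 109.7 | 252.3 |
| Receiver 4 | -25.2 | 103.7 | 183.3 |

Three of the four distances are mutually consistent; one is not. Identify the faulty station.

Receiver 4

Solve using three stations at a time. Using Receiver 1, Receiver 2, Receiver 3 (subtract circle equations pairwise → linear system) gives (x, y) ≈ (-1.4, -103.9).
Distances from that point to each station vs reported:
  Receiver 1: calculated 63.0 vs reported 63.0 → residual 0.0 km
  Receiver 2: calculated 116.0 vs reported 116.0 → residual 0.0 km
  Receiver 3: calculated 252.3 vs reported 252.3 → residual 0.0 km
  Receiver 4: calculated 209.0 vs reported 183.3 → residual 25.7 km
Receiver 1, Receiver 2, Receiver 3 are mutually consistent (residuals ≈ 0); Receiver 4 is off by 25.7 km.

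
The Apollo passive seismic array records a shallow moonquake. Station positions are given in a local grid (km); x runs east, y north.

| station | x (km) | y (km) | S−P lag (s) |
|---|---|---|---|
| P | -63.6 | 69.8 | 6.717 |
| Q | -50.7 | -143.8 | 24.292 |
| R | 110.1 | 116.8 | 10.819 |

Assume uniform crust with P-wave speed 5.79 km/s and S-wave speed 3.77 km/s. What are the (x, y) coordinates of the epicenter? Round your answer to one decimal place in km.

x ≈ -6.8 km, y ≈ 115.0 km

Distance from S−P lag: d = Δt · v_P v_S / (v_P − v_S) = Δt · (5.79·3.77)/(5.79−3.77) ≈ 10.8061·Δt.
So d_P = 72.58, d_Q = 262.50, d_R = 116.91 km.
Circle about each station: (x + 63.6)² + (y − 69.8)² = 72.58²; (x + 50.7)² + (y + 143.8)² = 262.50²; (x − 110.1)² + (y − 116.8)² = 116.91².
Subtracting the P equation from the Q and R equations removes the quadratic terms:
25.8 x − 427.2 y = -49306.46
347.4 x + 94.0 y = 8447.16
Solving the 2×2 system: x ≈ -6.8, y ≈ 115.0 km.
Check against P (with the unrounded x, y): √((x + 63.6)²+(y − 69.8)²) = 72.59 ≈ 72.58 km. ✓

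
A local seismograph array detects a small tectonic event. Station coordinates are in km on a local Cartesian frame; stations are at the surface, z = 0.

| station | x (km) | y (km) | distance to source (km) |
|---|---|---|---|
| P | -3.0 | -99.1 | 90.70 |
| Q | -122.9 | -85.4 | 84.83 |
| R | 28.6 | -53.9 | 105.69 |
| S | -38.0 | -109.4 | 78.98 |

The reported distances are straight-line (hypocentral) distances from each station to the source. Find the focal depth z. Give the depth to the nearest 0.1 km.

z ≈ 52.5 km

Each station gives a sphere (x−x_i)² + (y−y_i)² + z² = d_i² (stations at z=0).
Subtracting the P sphere from Q and R: z² cancels, leaving linear equations in x and y:
-239.8 x + 27.4 y = 13598.12
63.2 x + 90.4 y = -9050.53
Solving: x ≈ -63.105, y ≈ -55.999 km (keep extra digits for the depth step; rounded: -63.1, -56.0).
Then from the P sphere: z² = 90.70² − (x + 3.0)² − (y + 99.1)² with x = -63.105, y = -55.999, so z ≈ 52.499 ≈ 52.5 km.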